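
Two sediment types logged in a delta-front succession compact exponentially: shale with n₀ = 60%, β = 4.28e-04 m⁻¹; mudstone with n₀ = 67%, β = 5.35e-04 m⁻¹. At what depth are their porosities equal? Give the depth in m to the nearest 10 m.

1030 m

Working in km (1 km = 1000 m; β in km⁻¹ = β in m⁻¹ × 1000):
Set n₀ₐ e^(−βₐz) = n₀ᵦ e^(−βᵦz) ⇒ ln(n₀ₐ/n₀ᵦ) = (βₐ − βᵦ)·z
z = ln(0.6/0.67) / (0.428 − 0.535) = -0.1103 / -0.107 = 1.031 km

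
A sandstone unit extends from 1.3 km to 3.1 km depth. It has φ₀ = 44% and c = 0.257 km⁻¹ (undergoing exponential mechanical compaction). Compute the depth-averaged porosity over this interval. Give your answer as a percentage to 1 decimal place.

25.2%

⟨φ⟩ = (1/(z₂−z₁)) ∫ φ₀ e^(−cz) dz = φ₀·(e^(−c·z₁) − e^(−c·z₂)) / (c·(z₂−z₁))
e^(−0.257×1.3) = 0.7160; e^(−0.257×3.1) = 0.4508
⟨φ⟩ = 0.44 × (0.7160 − 0.4508) / (0.257 × 1.8) = 0.44 × 0.5732 = 0.2522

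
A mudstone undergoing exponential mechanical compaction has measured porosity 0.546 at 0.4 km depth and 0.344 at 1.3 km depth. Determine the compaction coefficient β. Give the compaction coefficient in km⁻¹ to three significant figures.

0.513 km⁻¹

Athy: phi(d) = phi₀ e^(−βd) ⇒ phi₁/phi₂ = e^{β(d₂−d₁)} ⇒ β = ln(phi₁/phi₂)/(d₂−d₁)
β = ln(0.546/0.344) / (1.3 − 0.4) = ln(1.587) / 0.9 = 0.4620 / 0.9 = 0.5133 km⁻¹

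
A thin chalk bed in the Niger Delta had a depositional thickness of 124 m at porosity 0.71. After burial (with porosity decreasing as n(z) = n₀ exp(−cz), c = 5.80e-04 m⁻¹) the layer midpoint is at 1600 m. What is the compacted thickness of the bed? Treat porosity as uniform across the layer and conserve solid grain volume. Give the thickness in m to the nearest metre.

Working in km (1 km = 1000 m; c in km⁻¹ = c in m⁻¹ × 1000):
Porosity at 1.6 km: n = 0.71·exp(−0.58×1.6) = 0.2807
Solid-volume conservation: h(1−n) = h₀(1−n₀) ⇒ h = h₀·(1−n₀)/(1−n)
h = 0.124 × (1 − 0.71)/(1 − 0.2807) = 0.124 × 0.4032 = 0.0500 km

50 m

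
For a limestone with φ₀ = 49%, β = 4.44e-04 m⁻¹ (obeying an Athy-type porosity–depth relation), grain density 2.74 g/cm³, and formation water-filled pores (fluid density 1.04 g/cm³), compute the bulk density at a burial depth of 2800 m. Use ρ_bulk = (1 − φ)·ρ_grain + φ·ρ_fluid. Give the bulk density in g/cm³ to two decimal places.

Working in km (1 km = 1000 m; β in km⁻¹ = β in m⁻¹ × 1000):
Porosity at depth: φ = 0.49·exp(−0.444×2.8) = 0.49×0.2885 = 0.1413
Bulk density: ρ_b = (1−φ)ρ_g + φ·ρ_f = 0.8587×2.74 + 0.1413×1.04
       = 2.353 + 0.147 = 2.500 g/cm³

2.50 g/cm³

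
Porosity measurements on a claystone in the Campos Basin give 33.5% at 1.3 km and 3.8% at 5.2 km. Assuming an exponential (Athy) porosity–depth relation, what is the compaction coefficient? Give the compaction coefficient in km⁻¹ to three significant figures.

0.558 km⁻¹

Athy: phi(Z) = phi₀ e^(−kZ) ⇒ phi₁/phi₂ = e^{k(Z₂−Z₁)} ⇒ k = ln(phi₁/phi₂)/(Z₂−Z₁)
k = ln(0.335/0.038) / (5.2 − 1.3) = ln(8.816) / 3.9 = 2.1765 / 3.9 = 0.5581 km⁻¹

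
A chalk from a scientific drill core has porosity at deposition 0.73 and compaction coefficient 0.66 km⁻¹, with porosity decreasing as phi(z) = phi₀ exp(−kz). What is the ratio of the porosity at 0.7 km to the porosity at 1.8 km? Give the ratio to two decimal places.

2.07

phi(z₁)/phi(z₂) = e^(−k·z₁)/e^(−k·z₂) = e^{k(z₂−z₁)}
= exp(0.66 × 1.1) = exp(0.726) = 2.0668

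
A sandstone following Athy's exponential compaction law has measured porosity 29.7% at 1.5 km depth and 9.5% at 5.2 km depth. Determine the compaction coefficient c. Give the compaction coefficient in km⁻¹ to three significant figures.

0.308 km⁻¹

Athy: phi(d) = phi₀ e^(−cd) ⇒ phi₁/phi₂ = e^{c(d₂−d₁)} ⇒ c = ln(phi₁/phi₂)/(d₂−d₁)
c = ln(0.297/0.095) / (5.2 − 1.5) = ln(3.126) / 3.7 = 1.1399 / 3.7 = 0.3081 km⁻¹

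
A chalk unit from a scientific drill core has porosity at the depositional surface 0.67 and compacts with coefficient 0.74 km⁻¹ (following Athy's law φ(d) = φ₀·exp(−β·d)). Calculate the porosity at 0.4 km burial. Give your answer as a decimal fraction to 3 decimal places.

φ = φ₀·exp(−β·d) = 0.67 × exp(−0.74 × 0.4) = 0.67 × exp(−0.296)
  = 0.67 × 0.7438 = 0.4983

0.498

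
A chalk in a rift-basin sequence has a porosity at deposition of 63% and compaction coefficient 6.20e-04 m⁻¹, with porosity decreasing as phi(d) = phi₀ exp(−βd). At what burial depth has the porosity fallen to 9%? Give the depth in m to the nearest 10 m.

Working in km (1 km = 1000 m; β in km⁻¹ = β in m⁻¹ × 1000):
Invert Athy's law: d = ln(phi₀/phi) / β
d = ln(0.63/0.09) / 0.62 = ln(7) / 0.62 = 1.9459 / 0.62 = 3.139 km

3140 m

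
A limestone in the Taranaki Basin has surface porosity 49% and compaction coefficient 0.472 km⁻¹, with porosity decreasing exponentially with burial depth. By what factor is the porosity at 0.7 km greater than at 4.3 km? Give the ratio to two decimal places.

phi(Z₁)/phi(Z₂) = e^(−β·Z₁)/e^(−β·Z₂) = e^{β(Z₂−Z₁)}
= exp(0.472 × 3.6) = exp(1.699) = 5.4696

5.47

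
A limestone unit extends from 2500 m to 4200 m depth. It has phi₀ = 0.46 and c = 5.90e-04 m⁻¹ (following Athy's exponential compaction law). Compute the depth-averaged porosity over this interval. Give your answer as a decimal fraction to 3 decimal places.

0.066

Working in km (1 km = 1000 m; c in km⁻¹ = c in m⁻¹ × 1000):
⟨phi⟩ = (1/(z₂−z₁)) ∫ phi₀ e^(−cz) dz = phi₀·(e^(−c·z₁) − e^(−c·z₂)) / (c·(z₂−z₁))
e^(−0.59×2.5) = 0.2288; e^(−0.59×4.2) = 0.0839
⟨phi⟩ = 0.46 × (0.2288 − 0.0839) / (0.59 × 1.7) = 0.46 × 0.1444 = 0.0664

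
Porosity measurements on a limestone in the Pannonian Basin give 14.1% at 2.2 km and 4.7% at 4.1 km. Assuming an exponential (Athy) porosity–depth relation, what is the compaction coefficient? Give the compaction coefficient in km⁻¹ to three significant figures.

Athy: phi(z) = phi₀ e^(−βz) ⇒ phi₁/phi₂ = e^{β(z₂−z₁)} ⇒ β = ln(phi₁/phi₂)/(z₂−z₁)
β = ln(0.141/0.047) / (4.1 − 2.2) = ln(3) / 1.9 = 1.0986 / 1.9 = 0.5782 km⁻¹

0.578 km⁻¹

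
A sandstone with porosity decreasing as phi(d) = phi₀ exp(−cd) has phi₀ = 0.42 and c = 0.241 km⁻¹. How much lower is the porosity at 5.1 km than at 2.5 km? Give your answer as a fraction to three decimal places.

0.107

phi(2.5) = 0.42·e^(−0.241×2.5) = 0.2299
phi(5.1) = 0.42·e^(−0.241×5.1) = 0.1229
Δphi = 0.2299 − 0.1229 = 0.1071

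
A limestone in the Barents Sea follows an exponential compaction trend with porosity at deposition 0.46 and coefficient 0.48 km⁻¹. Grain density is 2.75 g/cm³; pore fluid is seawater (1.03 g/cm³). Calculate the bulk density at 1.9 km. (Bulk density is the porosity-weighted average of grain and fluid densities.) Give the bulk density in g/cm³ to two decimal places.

Porosity at depth: φ = 0.46·exp(−0.48×1.9) = 0.46×0.4017 = 0.1848
Bulk density: ρ_b = (1−φ)ρ_g + φ·ρ_f = 0.8152×2.75 + 0.1848×1.03
       = 2.242 + 0.190 = 2.432 g/cm³

2.43 g/cm³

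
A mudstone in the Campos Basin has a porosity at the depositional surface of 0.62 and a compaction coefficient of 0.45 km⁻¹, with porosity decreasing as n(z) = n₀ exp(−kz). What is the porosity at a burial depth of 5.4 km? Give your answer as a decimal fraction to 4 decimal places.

n = n₀·exp(−k·z) = 0.62 × exp(−0.45 × 5.4) = 0.62 × exp(−2.43)
  = 0.62 × 0.0880 = 0.0546

0.0546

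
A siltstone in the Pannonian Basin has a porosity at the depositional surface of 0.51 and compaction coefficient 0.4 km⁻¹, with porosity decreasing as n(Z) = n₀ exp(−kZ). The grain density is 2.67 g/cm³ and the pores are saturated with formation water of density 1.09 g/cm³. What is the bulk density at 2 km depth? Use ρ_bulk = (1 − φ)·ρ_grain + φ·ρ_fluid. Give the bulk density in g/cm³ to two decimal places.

Porosity at depth: n = 0.51·exp(−0.4×2) = 0.51×0.4493 = 0.2292
Bulk density: ρ_b = (1−n)ρ_g + n·ρ_f = 0.7708×2.67 + 0.2292×1.09
       = 2.058 + 0.250 = 2.308 g/cm³

2.31 g/cm³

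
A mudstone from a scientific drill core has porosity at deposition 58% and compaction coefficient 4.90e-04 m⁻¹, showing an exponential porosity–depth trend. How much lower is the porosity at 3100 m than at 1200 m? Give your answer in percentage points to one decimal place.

Working in km (1 km = 1000 m; β in km⁻¹ = β in m⁻¹ × 1000):
n(1.2) = 0.58·e^(−0.49×1.2) = 0.3222
n(3.1) = 0.58·e^(−0.49×3.1) = 0.1270
Δn = 0.3222 − 0.1270 = 0.1952

19.5 percentage points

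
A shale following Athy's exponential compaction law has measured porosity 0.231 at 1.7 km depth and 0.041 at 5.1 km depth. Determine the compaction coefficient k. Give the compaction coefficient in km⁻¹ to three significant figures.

Athy: phi(d) = phi₀ e^(−kd) ⇒ phi₁/phi₂ = e^{k(d₂−d₁)} ⇒ k = ln(phi₁/phi₂)/(d₂−d₁)
k = ln(0.231/0.041) / (5.1 − 1.7) = ln(5.634) / 3.4 = 1.7288 / 3.4 = 0.5085 km⁻¹

0.508 km⁻¹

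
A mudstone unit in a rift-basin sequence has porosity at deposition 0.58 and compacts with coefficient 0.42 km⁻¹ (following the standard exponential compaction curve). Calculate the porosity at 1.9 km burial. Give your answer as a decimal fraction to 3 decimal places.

n = n₀·exp(−c·Z) = 0.58 × exp(−0.42 × 1.9) = 0.58 × exp(−0.798)
  = 0.58 × 0.4502 = 0.2611

0.261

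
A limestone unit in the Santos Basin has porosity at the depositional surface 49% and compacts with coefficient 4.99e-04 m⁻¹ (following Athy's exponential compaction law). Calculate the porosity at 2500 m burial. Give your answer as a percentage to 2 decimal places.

Working in km (1 km = 1000 m; k in km⁻¹ = k in m⁻¹ × 1000):
φ = φ₀·exp(−k·d) = 0.49 × exp(−0.499 × 2.5) = 0.49 × exp(−1.248)
  = 0.49 × 0.2872 = 0.1407

14.07%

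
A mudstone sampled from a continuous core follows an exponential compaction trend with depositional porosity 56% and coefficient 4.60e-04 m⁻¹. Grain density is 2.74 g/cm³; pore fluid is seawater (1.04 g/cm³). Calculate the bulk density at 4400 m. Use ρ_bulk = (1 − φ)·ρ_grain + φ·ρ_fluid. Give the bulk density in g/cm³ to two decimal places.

2.61 g/cm³

Working in km (1 km = 1000 m; c in km⁻¹ = c in m⁻¹ × 1000):
Porosity at depth: φ = 0.56·exp(−0.46×4.4) = 0.56×0.1321 = 0.0740
Bulk density: ρ_b = (1−φ)ρ_g + φ·ρ_f = 0.9260×2.74 + 0.0740×1.04
       = 2.537 + 0.077 = 2.614 g/cm³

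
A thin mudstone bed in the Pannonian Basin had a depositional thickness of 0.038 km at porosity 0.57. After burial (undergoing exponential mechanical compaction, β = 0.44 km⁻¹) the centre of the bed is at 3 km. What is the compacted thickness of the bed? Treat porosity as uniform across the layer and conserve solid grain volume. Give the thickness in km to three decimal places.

0.019 km

Porosity at 3 km: n = 0.57·exp(−0.44×3) = 0.1523
Solid-volume conservation: h(1−n) = h₀(1−n₀) ⇒ h = h₀·(1−n₀)/(1−n)
h = 0.038 × (1 − 0.57)/(1 − 0.1523) = 0.038 × 0.5072 = 0.0193 km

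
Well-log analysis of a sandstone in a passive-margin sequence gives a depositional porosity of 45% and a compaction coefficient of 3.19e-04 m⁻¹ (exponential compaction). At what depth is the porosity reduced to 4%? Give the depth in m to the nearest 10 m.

7590 m

Working in km (1 km = 1000 m; β in km⁻¹ = β in m⁻¹ × 1000):
Invert Athy's law: z = ln(φ₀/φ) / β
z = ln(0.45/0.04) / 0.319 = ln(11.25) / 0.319 = 2.4204 / 0.319 = 7.587 km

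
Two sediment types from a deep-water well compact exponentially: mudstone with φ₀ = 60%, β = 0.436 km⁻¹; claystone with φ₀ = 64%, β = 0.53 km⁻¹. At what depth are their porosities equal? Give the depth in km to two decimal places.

Set φ₀ₐ e^(−βₐz) = φ₀ᵦ e^(−βᵦz) ⇒ ln(φ₀ₐ/φ₀ᵦ) = (βₐ − βᵦ)·z
z = ln(0.6/0.64) / (0.436 − 0.53) = -0.0645 / -0.094 = 0.687 km

0.69 km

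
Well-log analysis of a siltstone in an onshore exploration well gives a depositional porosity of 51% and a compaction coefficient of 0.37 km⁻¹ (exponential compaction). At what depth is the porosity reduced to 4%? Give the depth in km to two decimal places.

6.88 km

Invert Athy's law: Z = ln(φ₀/φ) / β
Z = ln(0.51/0.04) / 0.37 = ln(12.75) / 0.37 = 2.5455 / 0.37 = 6.880 km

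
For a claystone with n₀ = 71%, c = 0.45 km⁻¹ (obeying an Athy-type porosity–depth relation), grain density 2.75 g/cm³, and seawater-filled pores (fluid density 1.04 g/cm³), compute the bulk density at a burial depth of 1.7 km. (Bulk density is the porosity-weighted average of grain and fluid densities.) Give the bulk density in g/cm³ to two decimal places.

Porosity at depth: n = 0.71·exp(−0.45×1.7) = 0.71×0.4653 = 0.3304
Bulk density: ρ_b = (1−n)ρ_g + n·ρ_f = 0.6696×2.75 + 0.3304×1.04
       = 1.841 + 0.344 = 2.185 g/cm³

2.19 g/cm³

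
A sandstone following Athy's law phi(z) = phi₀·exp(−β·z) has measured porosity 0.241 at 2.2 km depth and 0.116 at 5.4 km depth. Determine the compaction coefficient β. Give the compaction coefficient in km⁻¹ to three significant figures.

Athy: phi(z) = phi₀ e^(−βz) ⇒ phi₁/phi₂ = e^{β(z₂−z₁)} ⇒ β = ln(phi₁/phi₂)/(z₂−z₁)
β = ln(0.241/0.116) / (5.4 − 2.2) = ln(2.078) / 3.2 = 0.7312 / 3.2 = 0.2285 km⁻¹

0.229 km⁻¹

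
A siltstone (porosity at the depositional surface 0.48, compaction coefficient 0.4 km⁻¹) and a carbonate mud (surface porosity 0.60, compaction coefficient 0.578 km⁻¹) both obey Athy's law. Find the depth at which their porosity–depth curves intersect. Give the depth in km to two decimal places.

Set φ₀ₐ e^(−cₐz) = φ₀ᵦ e^(−cᵦz) ⇒ ln(φ₀ₐ/φ₀ᵦ) = (cₐ − cᵦ)·z
z = ln(0.48/0.6) / (0.4 − 0.578) = -0.2231 / -0.178 = 1.254 km

1.25 km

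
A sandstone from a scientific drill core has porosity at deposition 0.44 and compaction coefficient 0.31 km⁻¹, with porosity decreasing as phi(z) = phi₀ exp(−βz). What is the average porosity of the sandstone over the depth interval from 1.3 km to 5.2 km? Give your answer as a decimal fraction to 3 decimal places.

0.171

⟨phi⟩ = (1/(z₂−z₁)) ∫ phi₀ e^(−βz) dz = phi₀·(e^(−β·z₁) − e^(−β·z₂)) / (β·(z₂−z₁))
e^(−0.31×1.3) = 0.6683; e^(−0.31×5.2) = 0.1995
⟨phi⟩ = 0.44 × (0.6683 − 0.1995) / (0.31 × 3.9) = 0.44 × 0.3878 = 0.1706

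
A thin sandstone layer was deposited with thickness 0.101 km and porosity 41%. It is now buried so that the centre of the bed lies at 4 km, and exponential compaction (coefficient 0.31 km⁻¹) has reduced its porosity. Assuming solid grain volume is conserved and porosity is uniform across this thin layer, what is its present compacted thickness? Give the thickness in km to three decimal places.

0.068 km

Porosity at 4 km: n = 0.41·exp(−0.31×4) = 0.1186
Solid-volume conservation: h(1−n) = h₀(1−n₀) ⇒ h = h₀·(1−n₀)/(1−n)
h = 0.101 × (1 − 0.41)/(1 − 0.1186) = 0.101 × 0.6694 = 0.0676 km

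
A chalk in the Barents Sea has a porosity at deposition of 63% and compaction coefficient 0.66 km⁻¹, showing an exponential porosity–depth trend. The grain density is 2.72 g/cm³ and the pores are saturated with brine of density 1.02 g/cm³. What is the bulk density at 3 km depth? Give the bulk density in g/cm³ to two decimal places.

Porosity at depth: φ = 0.63·exp(−0.66×3) = 0.63×0.1381 = 0.0870
Bulk density: ρ_b = (1−φ)ρ_g + φ·ρ_f = 0.9130×2.72 + 0.0870×1.02
       = 2.483 + 0.089 = 2.572 g/cm³

2.57 g/cm³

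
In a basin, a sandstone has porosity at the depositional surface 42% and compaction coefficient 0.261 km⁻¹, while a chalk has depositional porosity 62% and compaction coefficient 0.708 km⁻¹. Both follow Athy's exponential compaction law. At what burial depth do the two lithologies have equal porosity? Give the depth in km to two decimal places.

0.87 km

Set n₀ₐ e^(−βₐZ) = n₀ᵦ e^(−βᵦZ) ⇒ ln(n₀ₐ/n₀ᵦ) = (βₐ − βᵦ)·Z
Z = ln(0.42/0.62) / (0.261 − 0.708) = -0.3895 / -0.447 = 0.871 km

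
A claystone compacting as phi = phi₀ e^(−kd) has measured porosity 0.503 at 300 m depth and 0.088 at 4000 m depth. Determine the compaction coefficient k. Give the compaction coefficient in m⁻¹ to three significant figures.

Working in km (1 km = 1000 m; k in km⁻¹ = k in m⁻¹ × 1000):
Athy: phi(d) = phi₀ e^(−kd) ⇒ phi₁/phi₂ = e^{k(d₂−d₁)} ⇒ k = ln(phi₁/phi₂)/(d₂−d₁)
k = ln(0.503/0.088) / (4 − 0.3) = ln(5.716) / 3.7 = 1.7433 / 3.7 = 0.4711 km⁻¹

0.000471 m⁻¹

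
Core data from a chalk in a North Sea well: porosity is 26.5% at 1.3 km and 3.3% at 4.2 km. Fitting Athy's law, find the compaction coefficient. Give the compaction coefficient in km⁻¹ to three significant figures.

Athy: n(z) = n₀ e^(−kz) ⇒ n₁/n₂ = e^{k(z₂−z₁)} ⇒ k = ln(n₁/n₂)/(z₂−z₁)
k = ln(0.265/0.033) / (4.2 − 1.3) = ln(8.03) / 2.9 = 2.0832 / 2.9 = 0.7184 km⁻¹

0.718 km⁻¹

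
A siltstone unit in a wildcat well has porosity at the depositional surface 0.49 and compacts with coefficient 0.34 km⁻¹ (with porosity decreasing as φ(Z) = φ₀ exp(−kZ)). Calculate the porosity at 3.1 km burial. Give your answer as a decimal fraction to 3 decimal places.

φ = φ₀·exp(−k·Z) = 0.49 × exp(−0.34 × 3.1) = 0.49 × exp(−1.054)
  = 0.49 × 0.3485 = 0.1708

0.171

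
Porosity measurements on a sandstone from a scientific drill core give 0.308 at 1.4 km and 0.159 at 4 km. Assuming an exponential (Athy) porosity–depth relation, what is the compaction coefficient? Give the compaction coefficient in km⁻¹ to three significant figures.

Athy: phi(Z) = phi₀ e^(−βZ) ⇒ phi₁/phi₂ = e^{β(Z₂−Z₁)} ⇒ β = ln(phi₁/phi₂)/(Z₂−Z₁)
β = ln(0.308/0.159) / (4 − 1.4) = ln(1.937) / 2.6 = 0.6612 / 2.6 = 0.2543 km⁻¹

0.254 km⁻¹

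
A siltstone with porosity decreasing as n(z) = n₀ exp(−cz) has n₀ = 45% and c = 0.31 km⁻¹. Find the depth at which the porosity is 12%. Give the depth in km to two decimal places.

4.26 km

Invert Athy's law: z = ln(n₀/n) / c
z = ln(0.45/0.12) / 0.31 = ln(3.75) / 0.31 = 1.3218 / 0.31 = 4.264 km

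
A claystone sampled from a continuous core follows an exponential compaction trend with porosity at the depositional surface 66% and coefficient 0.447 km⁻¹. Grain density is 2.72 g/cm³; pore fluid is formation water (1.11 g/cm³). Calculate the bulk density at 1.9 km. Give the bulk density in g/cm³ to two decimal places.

2.27 g/cm³

Porosity at depth: n = 0.66·exp(−0.447×1.9) = 0.66×0.4277 = 0.2823
Bulk density: ρ_b = (1−n)ρ_g + n·ρ_f = 0.7177×2.72 + 0.2823×1.11
       = 1.952 + 0.313 = 2.266 g/cm³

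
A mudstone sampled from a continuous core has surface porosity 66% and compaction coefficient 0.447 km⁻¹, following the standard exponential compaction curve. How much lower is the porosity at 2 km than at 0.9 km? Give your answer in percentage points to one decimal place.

φ(0.9) = 0.66·e^(−0.447×0.9) = 0.4414
φ(2) = 0.66·e^(−0.447×2) = 0.2700
Δφ = 0.4414 − 0.2700 = 0.1714

17.1 percentage points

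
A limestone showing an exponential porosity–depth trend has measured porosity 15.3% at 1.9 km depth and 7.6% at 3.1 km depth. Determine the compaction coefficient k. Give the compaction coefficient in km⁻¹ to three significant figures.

0.583 km⁻¹

Athy: φ(d) = φ₀ e^(−kd) ⇒ φ₁/φ₂ = e^{k(d₂−d₁)} ⇒ k = ln(φ₁/φ₂)/(d₂−d₁)
k = ln(0.153/0.076) / (3.1 − 1.9) = ln(2.013) / 1.2 = 0.6997 / 1.2 = 0.5831 km⁻¹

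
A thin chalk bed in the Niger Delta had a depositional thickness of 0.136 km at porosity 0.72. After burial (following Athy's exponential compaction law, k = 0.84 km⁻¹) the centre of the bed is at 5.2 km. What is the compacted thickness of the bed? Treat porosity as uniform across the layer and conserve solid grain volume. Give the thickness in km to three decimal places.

Porosity at 5.2 km: φ = 0.72·exp(−0.84×5.2) = 0.0091
Solid-volume conservation: h(1−φ) = h₀(1−φ₀) ⇒ h = h₀·(1−φ₀)/(1−φ)
h = 0.136 × (1 − 0.72)/(1 − 0.0091) = 0.136 × 0.2826 = 0.0384 km

0.038 km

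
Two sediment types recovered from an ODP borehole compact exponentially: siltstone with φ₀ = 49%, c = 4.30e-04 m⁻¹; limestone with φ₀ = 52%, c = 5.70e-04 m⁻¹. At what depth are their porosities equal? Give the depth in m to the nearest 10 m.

420 m

Working in km (1 km = 1000 m; c in km⁻¹ = c in m⁻¹ × 1000):
Set φ₀ₐ e^(−cₐZ) = φ₀ᵦ e^(−cᵦZ) ⇒ ln(φ₀ₐ/φ₀ᵦ) = (cₐ − cᵦ)·Z
Z = ln(0.49/0.52) / (0.43 − 0.57) = -0.0594 / -0.14 = 0.424 km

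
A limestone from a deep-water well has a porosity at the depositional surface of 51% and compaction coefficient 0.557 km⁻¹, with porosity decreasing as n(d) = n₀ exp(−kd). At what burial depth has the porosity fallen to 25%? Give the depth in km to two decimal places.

1.28 km

Invert Athy's law: d = ln(n₀/n) / k
d = ln(0.51/0.25) / 0.557 = ln(2.04) / 0.557 = 0.7129 / 0.557 = 1.280 km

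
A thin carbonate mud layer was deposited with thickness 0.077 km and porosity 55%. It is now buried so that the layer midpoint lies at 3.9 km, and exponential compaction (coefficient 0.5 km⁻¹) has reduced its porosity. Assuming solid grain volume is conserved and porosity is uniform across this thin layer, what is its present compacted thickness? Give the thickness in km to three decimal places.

0.038 km

Porosity at 3.9 km: phi = 0.55·exp(−0.5×3.9) = 0.0783
Solid-volume conservation: h(1−phi) = h₀(1−phi₀) ⇒ h = h₀·(1−phi₀)/(1−phi)
h = 0.077 × (1 − 0.55)/(1 − 0.0783) = 0.077 × 0.4882 = 0.0376 km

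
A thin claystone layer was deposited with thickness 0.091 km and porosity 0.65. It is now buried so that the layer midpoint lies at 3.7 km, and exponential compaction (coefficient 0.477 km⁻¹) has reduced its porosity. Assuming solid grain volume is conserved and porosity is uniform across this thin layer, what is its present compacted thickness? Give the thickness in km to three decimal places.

Porosity at 3.7 km: n = 0.65·exp(−0.477×3.7) = 0.1113
Solid-volume conservation: h(1−n) = h₀(1−n₀) ⇒ h = h₀·(1−n₀)/(1−n)
h = 0.091 × (1 − 0.65)/(1 − 0.1113) = 0.091 × 0.3938 = 0.0358 km

0.036 km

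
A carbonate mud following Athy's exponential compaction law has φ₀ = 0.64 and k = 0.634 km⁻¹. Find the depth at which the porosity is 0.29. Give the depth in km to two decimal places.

1.25 km

Invert Athy's law: d = ln(φ₀/φ) / k
d = ln(0.64/0.29) / 0.634 = ln(2.207) / 0.634 = 0.7916 / 0.634 = 1.249 km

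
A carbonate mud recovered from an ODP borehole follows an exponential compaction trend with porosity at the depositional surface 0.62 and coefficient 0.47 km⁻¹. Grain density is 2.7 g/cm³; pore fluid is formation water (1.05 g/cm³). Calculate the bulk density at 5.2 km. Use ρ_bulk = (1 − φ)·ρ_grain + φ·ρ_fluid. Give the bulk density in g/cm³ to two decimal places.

2.61 g/cm³

Porosity at depth: n = 0.62·exp(−0.47×5.2) = 0.62×0.0868 = 0.0538
Bulk density: ρ_b = (1−n)ρ_g + n·ρ_f = 0.9462×2.7 + 0.0538×1.05
       = 2.555 + 0.057 = 2.611 g/cm³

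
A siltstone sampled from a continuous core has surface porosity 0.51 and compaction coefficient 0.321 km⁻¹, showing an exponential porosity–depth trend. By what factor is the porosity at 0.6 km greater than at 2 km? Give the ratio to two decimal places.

1.57

n(Z₁)/n(Z₂) = e^(−β·Z₁)/e^(−β·Z₂) = e^{β(Z₂−Z₁)}
= exp(0.321 × 1.4) = exp(0.4494) = 1.5674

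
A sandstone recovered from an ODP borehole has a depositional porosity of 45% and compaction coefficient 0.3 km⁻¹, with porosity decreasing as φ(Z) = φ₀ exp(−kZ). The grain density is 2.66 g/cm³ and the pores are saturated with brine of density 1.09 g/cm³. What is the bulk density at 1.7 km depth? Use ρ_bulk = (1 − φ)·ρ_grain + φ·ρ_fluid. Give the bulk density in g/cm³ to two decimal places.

2.24 g/cm³

Porosity at depth: φ = 0.45·exp(−0.3×1.7) = 0.45×0.6005 = 0.2702
Bulk density: ρ_b = (1−φ)ρ_g + φ·ρ_f = 0.7298×2.66 + 0.2702×1.09
       = 1.941 + 0.295 = 2.236 g/cm³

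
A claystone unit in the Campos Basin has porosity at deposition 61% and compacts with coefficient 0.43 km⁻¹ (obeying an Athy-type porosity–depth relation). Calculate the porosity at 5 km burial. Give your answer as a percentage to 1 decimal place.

7.1%

n = n₀·exp(−c·z) = 0.61 × exp(−0.43 × 5) = 0.61 × exp(−2.15)
  = 0.61 × 0.1165 = 0.0711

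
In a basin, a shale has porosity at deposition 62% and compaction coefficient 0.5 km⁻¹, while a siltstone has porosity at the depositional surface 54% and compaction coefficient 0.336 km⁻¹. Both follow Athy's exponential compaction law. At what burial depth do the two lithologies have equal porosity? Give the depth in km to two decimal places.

0.84 km

Set φ₀ₐ e^(−cₐd) = φ₀ᵦ e^(−cᵦd) ⇒ ln(φ₀ₐ/φ₀ᵦ) = (cₐ − cᵦ)·d
d = ln(0.62/0.54) / (0.5 − 0.336) = 0.1382 / 0.164 = 0.842 km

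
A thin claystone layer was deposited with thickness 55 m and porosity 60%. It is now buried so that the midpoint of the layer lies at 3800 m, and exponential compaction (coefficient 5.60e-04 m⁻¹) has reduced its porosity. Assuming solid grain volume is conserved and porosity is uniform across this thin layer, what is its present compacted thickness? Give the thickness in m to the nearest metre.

24 m

Working in km (1 km = 1000 m; k in km⁻¹ = k in m⁻¹ × 1000):
Porosity at 3.8 km: n = 0.6·exp(−0.56×3.8) = 0.0714
Solid-volume conservation: h(1−n) = h₀(1−n₀) ⇒ h = h₀·(1−n₀)/(1−n)
h = 0.055 × (1 − 0.6)/(1 − 0.0714) = 0.055 × 0.4308 = 0.0237 km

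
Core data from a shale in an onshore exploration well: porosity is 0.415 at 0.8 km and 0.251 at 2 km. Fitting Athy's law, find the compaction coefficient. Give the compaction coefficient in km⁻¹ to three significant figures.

Athy: phi(Z) = phi₀ e^(−βZ) ⇒ phi₁/phi₂ = e^{β(Z₂−Z₁)} ⇒ β = ln(phi₁/phi₂)/(Z₂−Z₁)
β = ln(0.415/0.251) / (2 − 0.8) = ln(1.653) / 1.2 = 0.5028 / 1.2 = 0.419 km⁻¹

0.419 km⁻¹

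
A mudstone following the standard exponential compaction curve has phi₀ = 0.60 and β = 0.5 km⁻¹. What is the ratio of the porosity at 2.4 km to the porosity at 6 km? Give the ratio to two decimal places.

phi(d₁)/phi(d₂) = e^(−β·d₁)/e^(−β·d₂) = e^{β(d₂−d₁)}
= exp(0.5 × 3.6) = exp(1.8) = 6.0496

6.05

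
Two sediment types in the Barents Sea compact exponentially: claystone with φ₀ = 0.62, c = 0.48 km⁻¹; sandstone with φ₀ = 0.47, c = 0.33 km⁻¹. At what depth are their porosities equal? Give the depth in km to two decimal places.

1.85 km

Set φ₀ₐ e^(−cₐz) = φ₀ᵦ e^(−cᵦz) ⇒ ln(φ₀ₐ/φ₀ᵦ) = (cₐ − cᵦ)·z
z = ln(0.62/0.47) / (0.48 − 0.33) = 0.2770 / 0.15 = 1.847 km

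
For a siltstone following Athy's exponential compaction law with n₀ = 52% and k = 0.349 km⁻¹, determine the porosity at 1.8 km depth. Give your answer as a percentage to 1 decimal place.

n = n₀·exp(−k·z) = 0.52 × exp(−0.349 × 1.8) = 0.52 × exp(−0.6282)
  = 0.52 × 0.5336 = 0.2774

27.7%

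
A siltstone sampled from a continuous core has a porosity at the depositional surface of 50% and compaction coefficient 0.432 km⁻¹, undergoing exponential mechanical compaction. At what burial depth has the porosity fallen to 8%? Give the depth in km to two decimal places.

Invert Athy's law: Z = ln(phi₀/phi) / β
Z = ln(0.5/0.08) / 0.432 = ln(6.25) / 0.432 = 1.8326 / 0.432 = 4.242 km

4.24 km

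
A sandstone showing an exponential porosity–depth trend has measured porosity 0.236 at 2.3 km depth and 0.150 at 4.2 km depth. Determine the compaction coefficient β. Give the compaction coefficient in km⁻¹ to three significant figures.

Athy: n(z) = n₀ e^(−βz) ⇒ n₁/n₂ = e^{β(z₂−z₁)} ⇒ β = ln(n₁/n₂)/(z₂−z₁)
β = ln(0.236/0.15) / (4.2 − 2.3) = ln(1.573) / 1.9 = 0.4532 / 1.9 = 0.2385 km⁻¹

0.239 km⁻¹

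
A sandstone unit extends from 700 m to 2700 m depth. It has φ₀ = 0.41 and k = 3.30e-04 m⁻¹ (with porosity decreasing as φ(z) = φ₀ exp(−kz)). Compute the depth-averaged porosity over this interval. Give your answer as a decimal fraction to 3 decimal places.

0.238

Working in km (1 km = 1000 m; k in km⁻¹ = k in m⁻¹ × 1000):
⟨φ⟩ = (1/(z₂−z₁)) ∫ φ₀ e^(−kz) dz = φ₀·(e^(−k·z₁) − e^(−k·z₂)) / (k·(z₂−z₁))
e^(−0.33×0.7) = 0.7937; e^(−0.33×2.7) = 0.4102
⟨φ⟩ = 0.41 × (0.7937 − 0.4102) / (0.33 × 2) = 0.41 × 0.5811 = 0.2382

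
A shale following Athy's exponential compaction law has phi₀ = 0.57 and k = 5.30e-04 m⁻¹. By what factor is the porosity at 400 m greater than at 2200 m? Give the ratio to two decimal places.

Working in km (1 km = 1000 m; k in km⁻¹ = k in m⁻¹ × 1000):
phi(Z₁)/phi(Z₂) = e^(−k·Z₁)/e^(−k·Z₂) = e^{k(Z₂−Z₁)}
= exp(0.53 × 1.8) = exp(0.954) = 2.5961

2.60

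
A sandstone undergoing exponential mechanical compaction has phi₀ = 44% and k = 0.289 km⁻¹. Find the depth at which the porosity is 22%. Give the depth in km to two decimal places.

2.40 km

Invert Athy's law: d = ln(phi₀/phi) / k
d = ln(0.44/0.22) / 0.289 = ln(2) / 0.289 = 0.6931 / 0.289 = 2.398 km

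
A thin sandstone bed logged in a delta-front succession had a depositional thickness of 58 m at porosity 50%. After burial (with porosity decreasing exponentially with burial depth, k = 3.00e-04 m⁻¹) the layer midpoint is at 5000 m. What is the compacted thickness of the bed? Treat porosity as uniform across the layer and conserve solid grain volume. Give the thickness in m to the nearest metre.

33 m

Working in km (1 km = 1000 m; k in km⁻¹ = k in m⁻¹ × 1000):
Porosity at 5 km: n = 0.5·exp(−0.3×5) = 0.1116
Solid-volume conservation: h(1−n) = h₀(1−n₀) ⇒ h = h₀·(1−n₀)/(1−n)
h = 0.058 × (1 − 0.5)/(1 − 0.1116) = 0.058 × 0.5628 = 0.0326 km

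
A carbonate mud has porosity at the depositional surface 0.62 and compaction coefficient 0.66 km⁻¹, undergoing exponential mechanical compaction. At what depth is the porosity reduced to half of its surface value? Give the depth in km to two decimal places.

n/n₀ = 1/2 ⇒ exp(−c·z) = 1/2 ⇒ z = ln(2) / c
z = 0.6931 / 0.66 = 1.050 km

1.05 km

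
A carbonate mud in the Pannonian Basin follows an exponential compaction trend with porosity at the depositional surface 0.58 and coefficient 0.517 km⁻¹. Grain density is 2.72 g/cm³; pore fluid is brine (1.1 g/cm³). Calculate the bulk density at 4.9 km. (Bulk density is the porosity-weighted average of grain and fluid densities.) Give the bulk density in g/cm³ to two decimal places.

2.65 g/cm³

Porosity at depth: n = 0.58·exp(−0.517×4.9) = 0.58×0.0794 = 0.0461
Bulk density: ρ_b = (1−n)ρ_g + n·ρ_f = 0.9539×2.72 + 0.0461×1.1
       = 2.595 + 0.051 = 2.645 g/cm³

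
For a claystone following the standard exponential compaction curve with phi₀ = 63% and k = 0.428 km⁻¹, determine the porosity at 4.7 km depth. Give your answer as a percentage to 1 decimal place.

8.4%

phi = phi₀·exp(−k·z) = 0.63 × exp(−0.428 × 4.7) = 0.63 × exp(−2.012)
  = 0.63 × 0.1338 = 0.0843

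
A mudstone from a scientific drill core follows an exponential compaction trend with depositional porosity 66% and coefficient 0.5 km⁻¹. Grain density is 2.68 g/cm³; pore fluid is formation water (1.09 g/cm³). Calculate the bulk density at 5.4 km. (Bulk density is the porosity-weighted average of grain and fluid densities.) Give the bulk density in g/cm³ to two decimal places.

Porosity at depth: n = 0.66·exp(−0.5×5.4) = 0.66×0.0672 = 0.0444
Bulk density: ρ_b = (1−n)ρ_g + n·ρ_f = 0.9556×2.68 + 0.0444×1.09
       = 2.561 + 0.048 = 2.609 g/cm³

2.61 g/cm³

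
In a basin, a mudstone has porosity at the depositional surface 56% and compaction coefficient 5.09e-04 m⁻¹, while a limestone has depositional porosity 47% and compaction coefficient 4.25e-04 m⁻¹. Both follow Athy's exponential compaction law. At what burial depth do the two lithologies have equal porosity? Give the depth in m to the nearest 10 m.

2090 m

Working in km (1 km = 1000 m; c in km⁻¹ = c in m⁻¹ × 1000):
Set phi₀ₐ e^(−cₐd) = phi₀ᵦ e^(−cᵦd) ⇒ ln(phi₀ₐ/phi₀ᵦ) = (cₐ − cᵦ)·d
d = ln(0.56/0.47) / (0.509 − 0.425) = 0.1752 / 0.084 = 2.086 km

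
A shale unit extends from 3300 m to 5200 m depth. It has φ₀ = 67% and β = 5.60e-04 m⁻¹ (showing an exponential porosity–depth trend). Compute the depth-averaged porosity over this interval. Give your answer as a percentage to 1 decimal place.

6.5%

Working in km (1 km = 1000 m; β in km⁻¹ = β in m⁻¹ × 1000):
⟨φ⟩ = (1/(z₂−z₁)) ∫ φ₀ e^(−βz) dz = φ₀·(e^(−β·z₁) − e^(−β·z₂)) / (β·(z₂−z₁))
e^(−0.56×3.3) = 0.1576; e^(−0.56×5.2) = 0.0544
⟨φ⟩ = 0.67 × (0.1576 − 0.0544) / (0.56 × 1.9) = 0.67 × 0.0970 = 0.0650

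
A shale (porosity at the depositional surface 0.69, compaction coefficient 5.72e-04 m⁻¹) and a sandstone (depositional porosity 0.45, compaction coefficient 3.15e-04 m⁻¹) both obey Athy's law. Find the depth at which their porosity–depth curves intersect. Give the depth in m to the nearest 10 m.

Working in km (1 km = 1000 m; c in km⁻¹ = c in m⁻¹ × 1000):
Set phi₀ₐ e^(−cₐz) = phi₀ᵦ e^(−cᵦz) ⇒ ln(phi₀ₐ/phi₀ᵦ) = (cₐ − cᵦ)·z
z = ln(0.69/0.45) / (0.572 − 0.315) = 0.4274 / 0.257 = 1.663 km

1660 m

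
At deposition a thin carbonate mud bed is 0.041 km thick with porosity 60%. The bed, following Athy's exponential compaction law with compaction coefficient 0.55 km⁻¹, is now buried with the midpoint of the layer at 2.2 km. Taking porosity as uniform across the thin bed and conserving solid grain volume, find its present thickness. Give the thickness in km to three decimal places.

0.020 km

Porosity at 2.2 km: φ = 0.6·exp(−0.55×2.2) = 0.1789
Solid-volume conservation: h(1−φ) = h₀(1−φ₀) ⇒ h = h₀·(1−φ₀)/(1−φ)
h = 0.041 × (1 − 0.6)/(1 − 0.1789) = 0.041 × 0.4872 = 0.0200 km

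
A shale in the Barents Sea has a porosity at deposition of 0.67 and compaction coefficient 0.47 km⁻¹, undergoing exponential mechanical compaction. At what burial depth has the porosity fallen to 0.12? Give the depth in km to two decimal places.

Invert Athy's law: Z = ln(phi₀/phi) / β
Z = ln(0.67/0.12) / 0.47 = ln(5.583) / 0.47 = 1.7198 / 0.47 = 3.659 km

3.66 km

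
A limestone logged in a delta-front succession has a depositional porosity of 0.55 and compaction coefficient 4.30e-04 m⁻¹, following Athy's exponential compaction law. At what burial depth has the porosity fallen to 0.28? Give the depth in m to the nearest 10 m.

1570 m

Working in km (1 km = 1000 m; c in km⁻¹ = c in m⁻¹ × 1000):
Invert Athy's law: Z = ln(φ₀/φ) / c
Z = ln(0.55/0.28) / 0.43 = ln(1.964) / 0.43 = 0.6751 / 0.43 = 1.570 km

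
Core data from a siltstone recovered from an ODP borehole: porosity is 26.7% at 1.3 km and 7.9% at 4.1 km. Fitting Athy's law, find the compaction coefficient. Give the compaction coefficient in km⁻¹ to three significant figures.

0.435 km⁻¹

Athy: φ(z) = φ₀ e^(−kz) ⇒ φ₁/φ₂ = e^{k(z₂−z₁)} ⇒ k = ln(φ₁/φ₂)/(z₂−z₁)
k = ln(0.267/0.079) / (4.1 − 1.3) = ln(3.38) / 2.8 = 1.2178 / 2.8 = 0.4349 km⁻¹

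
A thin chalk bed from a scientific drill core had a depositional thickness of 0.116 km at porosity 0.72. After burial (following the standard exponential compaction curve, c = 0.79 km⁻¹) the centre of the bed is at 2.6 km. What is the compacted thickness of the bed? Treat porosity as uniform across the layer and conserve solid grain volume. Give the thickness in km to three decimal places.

0.036 km

Porosity at 2.6 km: phi = 0.72·exp(−0.79×2.6) = 0.0923
Solid-volume conservation: h(1−phi) = h₀(1−phi₀) ⇒ h = h₀·(1−phi₀)/(1−phi)
h = 0.116 × (1 − 0.72)/(1 − 0.0923) = 0.116 × 0.3085 = 0.0358 km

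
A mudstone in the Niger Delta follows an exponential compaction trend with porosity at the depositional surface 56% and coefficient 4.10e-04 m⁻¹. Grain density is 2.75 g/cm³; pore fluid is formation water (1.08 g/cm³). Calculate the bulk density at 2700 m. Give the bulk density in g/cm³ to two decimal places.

2.44 g/cm³

Working in km (1 km = 1000 m; k in km⁻¹ = k in m⁻¹ × 1000):
Porosity at depth: n = 0.56·exp(−0.41×2.7) = 0.56×0.3305 = 0.1851
Bulk density: ρ_b = (1−n)ρ_g + n·ρ_f = 0.8149×2.75 + 0.1851×1.08
       = 2.241 + 0.200 = 2.441 g/cm³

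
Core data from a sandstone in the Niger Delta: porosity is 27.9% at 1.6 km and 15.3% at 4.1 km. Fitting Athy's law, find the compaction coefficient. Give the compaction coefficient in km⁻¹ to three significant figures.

0.240 km⁻¹

Athy: phi(z) = phi₀ e^(−cz) ⇒ phi₁/phi₂ = e^{c(z₂−z₁)} ⇒ c = ln(phi₁/phi₂)/(z₂−z₁)
c = ln(0.279/0.153) / (4.1 − 1.6) = ln(1.824) / 2.5 = 0.6008 / 2.5 = 0.2403 km⁻¹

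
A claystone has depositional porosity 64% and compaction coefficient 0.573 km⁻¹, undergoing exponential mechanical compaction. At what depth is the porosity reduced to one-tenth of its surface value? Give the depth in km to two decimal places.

phi/phi₀ = 1/10 ⇒ exp(−β·Z) = 1/10 ⇒ Z = ln(10) / β
Z = 2.3026 / 0.573 = 4.018 km

4.02 km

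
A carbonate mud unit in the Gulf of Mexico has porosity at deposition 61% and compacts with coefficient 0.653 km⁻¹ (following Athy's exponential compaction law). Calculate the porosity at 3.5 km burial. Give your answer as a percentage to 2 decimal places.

6.21%

n = n₀·exp(−β·Z) = 0.61 × exp(−0.653 × 3.5) = 0.61 × exp(−2.285)
  = 0.61 × 0.1017 = 0.0621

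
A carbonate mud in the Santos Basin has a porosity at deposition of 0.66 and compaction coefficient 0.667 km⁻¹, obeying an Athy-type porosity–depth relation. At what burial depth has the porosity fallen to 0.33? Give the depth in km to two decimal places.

1.04 km

Invert Athy's law: Z = ln(n₀/n) / β
Z = ln(0.66/0.33) / 0.667 = ln(2) / 0.667 = 0.6931 / 0.667 = 1.039 km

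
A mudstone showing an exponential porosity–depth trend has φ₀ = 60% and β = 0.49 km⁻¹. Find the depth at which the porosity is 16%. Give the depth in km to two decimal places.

Invert Athy's law: Z = ln(φ₀/φ) / β
Z = ln(0.6/0.16) / 0.49 = ln(3.75) / 0.49 = 1.3218 / 0.49 = 2.697 km

2.70 km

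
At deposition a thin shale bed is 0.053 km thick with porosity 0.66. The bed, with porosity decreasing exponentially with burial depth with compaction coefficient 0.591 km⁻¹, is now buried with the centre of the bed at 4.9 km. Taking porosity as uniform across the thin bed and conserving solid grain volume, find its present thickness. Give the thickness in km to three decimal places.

Porosity at 4.9 km: φ = 0.66·exp(−0.591×4.9) = 0.0365
Solid-volume conservation: h(1−φ) = h₀(1−φ₀) ⇒ h = h₀·(1−φ₀)/(1−φ)
h = 0.053 × (1 − 0.66)/(1 − 0.0365) = 0.053 × 0.3529 = 0.0187 km

0.019 km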